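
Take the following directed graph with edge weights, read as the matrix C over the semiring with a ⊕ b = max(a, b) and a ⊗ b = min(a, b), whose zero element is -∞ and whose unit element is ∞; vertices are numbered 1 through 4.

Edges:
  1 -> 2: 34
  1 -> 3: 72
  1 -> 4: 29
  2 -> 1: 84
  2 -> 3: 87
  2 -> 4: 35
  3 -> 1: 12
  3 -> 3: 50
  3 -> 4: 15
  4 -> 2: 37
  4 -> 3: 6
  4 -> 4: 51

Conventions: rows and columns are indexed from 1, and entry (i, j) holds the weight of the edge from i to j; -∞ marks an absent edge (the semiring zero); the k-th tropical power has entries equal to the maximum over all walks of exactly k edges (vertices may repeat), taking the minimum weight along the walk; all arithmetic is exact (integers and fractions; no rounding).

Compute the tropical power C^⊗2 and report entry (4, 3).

C^⊗2:
  [34, 29, 50, 34]
  [12, 35, 72, 35]
  [12, 15, 50, 15]
  [37, 37, 37, 51]
Key observation: the optimum is the walk 4->2->3, with weight 37 min 87 = 37.
Optimal value attained by: walk 4->2->3.
Answer: (C^⊗2)[4][3] = 37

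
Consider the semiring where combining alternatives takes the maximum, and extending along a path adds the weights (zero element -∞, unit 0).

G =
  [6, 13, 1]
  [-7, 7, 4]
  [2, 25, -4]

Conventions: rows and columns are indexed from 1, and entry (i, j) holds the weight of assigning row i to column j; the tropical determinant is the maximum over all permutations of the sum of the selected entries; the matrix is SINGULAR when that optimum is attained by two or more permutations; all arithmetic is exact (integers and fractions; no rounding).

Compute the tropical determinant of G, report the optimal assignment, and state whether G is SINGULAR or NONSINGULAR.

σ = (1, 2, 3): 6 + 7 + (-4) = 9
σ = (1, 3, 2): 6 + 4 + 25 = 35
σ = (2, 1, 3): 13 + (-7) + (-4) = 2
σ = (2, 3, 1): 13 + 4 + 2 = 19
σ = (3, 1, 2): 1 + (-7) + 25 = 19
σ = (3, 2, 1): 1 + 7 + 2 = 10
Optimal value attained by: σ = (1, 3, 2).
Answer: det⊕(G) = 35; verdict: NONSINGULAR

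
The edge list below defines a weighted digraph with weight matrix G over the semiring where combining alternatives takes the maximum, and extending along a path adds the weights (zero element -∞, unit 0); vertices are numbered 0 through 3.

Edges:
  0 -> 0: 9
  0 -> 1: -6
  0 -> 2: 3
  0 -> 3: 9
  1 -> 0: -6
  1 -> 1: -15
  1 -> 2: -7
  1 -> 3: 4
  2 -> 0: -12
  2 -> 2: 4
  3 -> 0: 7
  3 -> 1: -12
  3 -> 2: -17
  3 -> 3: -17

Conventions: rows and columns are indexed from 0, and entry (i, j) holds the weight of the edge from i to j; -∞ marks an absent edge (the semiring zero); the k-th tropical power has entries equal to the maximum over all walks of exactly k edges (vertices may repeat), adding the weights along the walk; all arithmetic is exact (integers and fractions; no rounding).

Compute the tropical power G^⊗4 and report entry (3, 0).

G^⊗2:
  [18, 3, 12, 18]
  [11, -8, -3, 3]
  [-3, -18, 8, -3]
  [16, 1, 10, 16]
G^⊗3:
  [27, 12, 21, 27]
  [20, 5, 14, 20]
  [6, -9, 12, 6]
  [25, 10, 19, 25]
G^⊗4:
  [36, 21, 30, 36]
  [29, 14, 23, 29]
  [15, 0, 16, 15]
  [34, 19, 28, 34]
Key observation: the optimum is the walk 3->0->0->0->0, with weight 7 + 9 + 9 + 9 = 34.
Optimal value attained by: walk 3->0->0->0->0.
Answer: (G^⊗4)[3][0] = 34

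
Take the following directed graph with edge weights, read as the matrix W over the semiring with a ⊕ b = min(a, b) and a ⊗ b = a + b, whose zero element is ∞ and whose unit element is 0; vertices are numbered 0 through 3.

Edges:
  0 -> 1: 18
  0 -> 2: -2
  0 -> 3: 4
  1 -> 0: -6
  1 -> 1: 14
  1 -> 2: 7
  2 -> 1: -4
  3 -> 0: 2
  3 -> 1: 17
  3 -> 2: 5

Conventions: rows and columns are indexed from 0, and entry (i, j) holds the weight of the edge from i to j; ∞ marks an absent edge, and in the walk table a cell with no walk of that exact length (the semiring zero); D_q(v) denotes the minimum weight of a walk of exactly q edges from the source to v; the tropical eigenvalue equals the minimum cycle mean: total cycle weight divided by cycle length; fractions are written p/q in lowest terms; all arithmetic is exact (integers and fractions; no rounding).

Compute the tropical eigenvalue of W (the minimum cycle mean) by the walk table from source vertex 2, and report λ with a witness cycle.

q=0: [∞, ∞, 0, ∞]
q=1: [∞, -4, ∞, ∞]
q=2: [-10, 10, 3, ∞]
q=3: [4, -1, -12, -6]
q=4: [-7, -16, -1, 8]
Optimal cycle mean attained by: cycle 0->2->1->0, total (-2) + (-4) + (-6), length 3.
Answer: λ = -4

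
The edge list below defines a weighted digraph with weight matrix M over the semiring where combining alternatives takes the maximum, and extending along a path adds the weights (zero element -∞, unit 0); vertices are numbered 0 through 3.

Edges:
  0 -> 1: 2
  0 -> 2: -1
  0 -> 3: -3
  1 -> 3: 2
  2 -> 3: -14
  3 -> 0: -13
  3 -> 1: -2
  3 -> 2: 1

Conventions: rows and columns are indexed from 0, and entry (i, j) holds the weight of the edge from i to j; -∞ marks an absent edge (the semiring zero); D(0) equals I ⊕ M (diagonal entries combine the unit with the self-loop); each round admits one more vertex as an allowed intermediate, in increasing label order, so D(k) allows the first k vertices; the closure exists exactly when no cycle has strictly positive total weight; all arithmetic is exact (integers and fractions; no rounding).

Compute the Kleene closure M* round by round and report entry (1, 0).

D(0):
  [0, 2, -1, -3]
  [-∞, 0, -∞, 2]
  [-∞, -∞, 0, -14]
  [-13, -2, 1, 0]
D(1):
  [0, 2, -1, -3]
  [-∞, 0, -∞, 2]
  [-∞, -∞, 0, -14]
  [-13, -2, 1, 0]
D(2):
  [0, 2, -1, 4]
  [-∞, 0, -∞, 2]
  [-∞, -∞, 0, -14]
  [-13, -2, 1, 0]
D(3):
  [0, 2, -1, 4]
  [-∞, 0, -∞, 2]
  [-∞, -∞, 0, -14]
  [-13, -2, 1, 0]
D(4):
  [0, 2, 5, 4]
  [-11, 0, 3, 2]
  [-27, -16, 0, -14]
  [-13, -2, 1, 0]
Answer: M*[1][0] = -11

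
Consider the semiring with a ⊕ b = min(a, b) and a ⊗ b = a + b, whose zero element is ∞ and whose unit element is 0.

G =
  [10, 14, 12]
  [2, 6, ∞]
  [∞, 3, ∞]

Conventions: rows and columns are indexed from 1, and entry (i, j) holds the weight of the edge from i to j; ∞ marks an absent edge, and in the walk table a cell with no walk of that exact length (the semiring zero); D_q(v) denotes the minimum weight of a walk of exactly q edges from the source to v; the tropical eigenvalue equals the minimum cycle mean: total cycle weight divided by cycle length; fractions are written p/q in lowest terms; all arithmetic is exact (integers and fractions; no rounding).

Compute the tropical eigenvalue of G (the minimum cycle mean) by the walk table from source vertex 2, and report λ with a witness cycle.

q=0: [∞, 0, ∞]
q=1: [2, 6, ∞]
q=2: [8, 12, 14]
q=3: [14, 17, 20]
Optimal cycle mean attained by: cycle 1->3->2->1, total 12 + 3 + 2, length 3.
Answer: λ = 17/3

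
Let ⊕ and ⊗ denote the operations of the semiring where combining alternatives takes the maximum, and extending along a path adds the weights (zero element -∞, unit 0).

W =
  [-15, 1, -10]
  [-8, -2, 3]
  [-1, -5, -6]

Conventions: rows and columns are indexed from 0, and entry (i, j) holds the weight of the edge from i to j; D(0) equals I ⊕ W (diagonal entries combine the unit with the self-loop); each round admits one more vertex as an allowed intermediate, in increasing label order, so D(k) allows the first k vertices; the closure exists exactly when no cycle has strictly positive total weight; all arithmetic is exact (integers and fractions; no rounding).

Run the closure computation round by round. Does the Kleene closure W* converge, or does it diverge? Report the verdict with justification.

D(0):
  [0, 1, -10]
  [-8, 0, 3]
  [-1, -5, 0]
D(1):
  [0, 1, -10]
  [-8, 0, 3]
  [-1, 0, 0]
Detection: at round 2, diagonal entry (2, 2) turns strictly positive.
Key observation: the cycle 2->0->1->2 has total weight (-1) + 1 + 3, which is strictly positive.
Answer: DIVERGES — positive cycle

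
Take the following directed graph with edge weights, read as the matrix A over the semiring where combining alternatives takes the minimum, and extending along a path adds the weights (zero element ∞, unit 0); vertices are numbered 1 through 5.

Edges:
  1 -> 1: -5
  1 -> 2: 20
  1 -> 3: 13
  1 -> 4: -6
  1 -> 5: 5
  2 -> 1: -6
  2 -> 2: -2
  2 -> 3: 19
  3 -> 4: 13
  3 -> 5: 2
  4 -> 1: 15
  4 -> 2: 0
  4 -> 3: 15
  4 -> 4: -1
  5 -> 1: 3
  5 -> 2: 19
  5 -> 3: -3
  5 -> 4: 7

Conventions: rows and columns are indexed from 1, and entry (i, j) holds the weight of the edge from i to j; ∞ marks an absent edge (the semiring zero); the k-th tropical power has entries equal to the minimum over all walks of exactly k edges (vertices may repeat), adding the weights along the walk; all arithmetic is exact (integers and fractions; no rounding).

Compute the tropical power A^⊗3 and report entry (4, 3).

A^⊗2:
  [-10, -6, 2, -11, 0]
  [-11, -4, 7, -12, -1]
  [5, 13, -1, 9, ∞]
  [-6, -2, 14, -2, 17]
  [-2, 7, 16, -3, -1]
A^⊗3:
  [-15, -11, -3, -16, -5]
  [-16, -12, -4, -17, -6]
  [0, 9, 18, -1, 1]
  [-11, -4, 7, -12, -1]
  [-7, -3, -4, -8, 3]
Key observation: the optimum is the walk 4->2->1->3, with weight 0 + (-6) + 13 = 7.
Optimal value attained by: walk 4->2->1->3.
Answer: (A^⊗3)[4][3] = 7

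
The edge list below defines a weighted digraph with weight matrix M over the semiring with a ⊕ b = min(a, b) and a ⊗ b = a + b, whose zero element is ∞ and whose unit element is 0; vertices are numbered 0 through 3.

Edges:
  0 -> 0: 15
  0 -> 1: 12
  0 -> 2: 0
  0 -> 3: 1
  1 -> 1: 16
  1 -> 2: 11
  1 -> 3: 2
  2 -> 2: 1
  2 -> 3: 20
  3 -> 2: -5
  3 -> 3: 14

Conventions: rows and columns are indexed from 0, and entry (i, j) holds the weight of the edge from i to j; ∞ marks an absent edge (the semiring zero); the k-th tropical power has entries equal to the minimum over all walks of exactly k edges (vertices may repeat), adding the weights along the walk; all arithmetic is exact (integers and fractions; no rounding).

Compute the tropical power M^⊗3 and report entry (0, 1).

M^⊗2:
  [30, 27, -4, 14]
  [∞, 32, -3, 16]
  [∞, ∞, 2, 21]
  [∞, ∞, -4, 15]
M^⊗3:
  [45, 42, -3, 16]
  [∞, 48, -2, 17]
  [∞, ∞, 3, 22]
  [∞, ∞, -3, 16]
Key observation: the optimum is the walk 0->0->0->1, with weight 15 + 15 + 12 = 42.
Optimal value attained by: walk 0->0->0->1.
Answer: (M^⊗3)[0][1] = 42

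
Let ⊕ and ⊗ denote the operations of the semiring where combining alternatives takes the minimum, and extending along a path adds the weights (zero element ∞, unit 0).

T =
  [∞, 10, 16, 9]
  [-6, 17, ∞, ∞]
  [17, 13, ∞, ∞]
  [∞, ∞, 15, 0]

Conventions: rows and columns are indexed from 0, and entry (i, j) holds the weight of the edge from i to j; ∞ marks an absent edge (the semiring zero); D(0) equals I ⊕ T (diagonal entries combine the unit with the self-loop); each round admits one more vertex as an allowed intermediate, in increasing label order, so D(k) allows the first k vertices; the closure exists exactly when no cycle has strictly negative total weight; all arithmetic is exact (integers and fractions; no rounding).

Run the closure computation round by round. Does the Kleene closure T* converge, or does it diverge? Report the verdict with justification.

D(0):
  [0, 10, 16, 9]
  [-6, 0, ∞, ∞]
  [17, 13, 0, ∞]
  [∞, ∞, 15, 0]
D(1):
  [0, 10, 16, 9]
  [-6, 0, 10, 3]
  [17, 13, 0, 26]
  [∞, ∞, 15, 0]
D(2):
  [0, 10, 16, 9]
  [-6, 0, 10, 3]
  [7, 13, 0, 16]
  [∞, ∞, 15, 0]
D(3):
  [0, 10, 16, 9]
  [-6, 0, 10, 3]
  [7, 13, 0, 16]
  [22, 28, 15, 0]
D(4):
  [0, 10, 16, 9]
  [-6, 0, 10, 3]
  [7, 13, 0, 16]
  [22, 28, 15, 0]
Key observation: every diagonal entry stays at the unit through all rounds, so no improving cycle exists.
Answer: CONVERGES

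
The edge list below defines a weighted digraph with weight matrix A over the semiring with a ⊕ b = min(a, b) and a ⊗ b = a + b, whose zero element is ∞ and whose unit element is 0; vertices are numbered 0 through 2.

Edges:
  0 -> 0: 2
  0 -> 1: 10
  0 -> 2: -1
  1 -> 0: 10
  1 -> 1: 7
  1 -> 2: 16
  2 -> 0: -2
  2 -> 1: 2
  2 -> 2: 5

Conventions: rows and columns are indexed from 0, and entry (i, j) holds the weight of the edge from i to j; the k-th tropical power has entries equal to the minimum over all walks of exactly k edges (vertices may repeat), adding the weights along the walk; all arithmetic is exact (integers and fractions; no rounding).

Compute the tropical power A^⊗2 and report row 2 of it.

A^⊗2:
  [-3, 1, 1]
  [12, 14, 9]
  [0, 7, -3]
Answer: row 2 of A^⊗2 = [0, 7, -3]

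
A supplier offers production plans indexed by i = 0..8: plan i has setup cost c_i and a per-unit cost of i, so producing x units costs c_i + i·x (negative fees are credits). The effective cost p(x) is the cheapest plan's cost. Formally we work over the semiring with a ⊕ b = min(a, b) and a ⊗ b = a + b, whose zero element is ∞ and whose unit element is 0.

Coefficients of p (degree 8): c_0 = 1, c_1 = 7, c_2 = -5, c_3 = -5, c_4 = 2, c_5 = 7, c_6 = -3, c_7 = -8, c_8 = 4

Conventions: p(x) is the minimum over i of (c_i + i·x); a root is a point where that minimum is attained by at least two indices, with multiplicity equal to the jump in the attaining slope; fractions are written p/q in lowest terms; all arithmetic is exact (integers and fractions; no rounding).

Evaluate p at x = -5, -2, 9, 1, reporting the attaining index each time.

p(-5) = min(1+0·(-5)=1, 7+1·(-5)=2, -5+2·(-5)=-15, -5+3·(-5)=-20, 2+4·(-5)=-18, 7+5·(-5)=-18, -3+6·(-5)=-33, -8+7·(-5)=-43, 4+8·(-5)=-36) = -43 (attained by i=7)
p(-2) = min(1+0·(-2)=1, 7+1·(-2)=5, -5+2·(-2)=-9, -5+3·(-2)=-11, 2+4·(-2)=-6, 7+5·(-2)=-3, -3+6·(-2)=-15, -8+7·(-2)=-22, 4+8·(-2)=-12) = -22 (attained by i=7)
p(9) = min(1+0·9=1, 7+1·9=16, -5+2·9=13, -5+3·9=22, 2+4·9=38, 7+5·9=52, -3+6·9=51, -8+7·9=55, 4+8·9=76) = 1 (attained by i=0)
p(1) = min(1+0·1=1, 7+1·1=8, -5+2·1=-3, -5+3·1=-2, 2+4·1=6, 7+5·1=12, -3+6·1=3, -8+7·1=-1, 4+8·1=12) = -3 (attained by i=2)
Answer: p(-5) = -43; p(-2) = -22; p(9) = 1; p(1) = -3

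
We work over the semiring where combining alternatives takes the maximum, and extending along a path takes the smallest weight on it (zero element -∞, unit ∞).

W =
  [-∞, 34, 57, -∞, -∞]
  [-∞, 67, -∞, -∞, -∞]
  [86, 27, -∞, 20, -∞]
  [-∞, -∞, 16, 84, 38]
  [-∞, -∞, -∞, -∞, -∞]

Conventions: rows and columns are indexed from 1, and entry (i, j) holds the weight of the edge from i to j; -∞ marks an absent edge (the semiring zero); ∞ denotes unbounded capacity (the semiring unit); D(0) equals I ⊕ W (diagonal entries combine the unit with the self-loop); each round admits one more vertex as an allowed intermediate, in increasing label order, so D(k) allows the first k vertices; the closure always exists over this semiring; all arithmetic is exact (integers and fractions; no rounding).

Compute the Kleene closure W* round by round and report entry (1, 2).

D(0):
  [∞, 34, 57, -∞, -∞]
  [-∞, ∞, -∞, -∞, -∞]
  [86, 27, ∞, 20, -∞]
  [-∞, -∞, 16, ∞, 38]
  [-∞, -∞, -∞, -∞, ∞]
D(1):
  [∞, 34, 57, -∞, -∞]
  [-∞, ∞, -∞, -∞, -∞]
  [86, 34, ∞, 20, -∞]
  [-∞, -∞, 16, ∞, 38]
  [-∞, -∞, -∞, -∞, ∞]
D(2):
  [∞, 34, 57, -∞, -∞]
  [-∞, ∞, -∞, -∞, -∞]
  [86, 34, ∞, 20, -∞]
  [-∞, -∞, 16, ∞, 38]
  [-∞, -∞, -∞, -∞, ∞]
D(3):
  [∞, 34, 57, 20, -∞]
  [-∞, ∞, -∞, -∞, -∞]
  [86, 34, ∞, 20, -∞]
  [16, 16, 16, ∞, 38]
  [-∞, -∞, -∞, -∞, ∞]
D(4):
  [∞, 34, 57, 20, 20]
  [-∞, ∞, -∞, -∞, -∞]
  [86, 34, ∞, 20, 20]
  [16, 16, 16, ∞, 38]
  [-∞, -∞, -∞, -∞, ∞]
D(5):
  [∞, 34, 57, 20, 20]
  [-∞, ∞, -∞, -∞, -∞]
  [86, 34, ∞, 20, 20]
  [16, 16, 16, ∞, 38]
  [-∞, -∞, -∞, -∞, ∞]
Answer: W*[1][2] = 34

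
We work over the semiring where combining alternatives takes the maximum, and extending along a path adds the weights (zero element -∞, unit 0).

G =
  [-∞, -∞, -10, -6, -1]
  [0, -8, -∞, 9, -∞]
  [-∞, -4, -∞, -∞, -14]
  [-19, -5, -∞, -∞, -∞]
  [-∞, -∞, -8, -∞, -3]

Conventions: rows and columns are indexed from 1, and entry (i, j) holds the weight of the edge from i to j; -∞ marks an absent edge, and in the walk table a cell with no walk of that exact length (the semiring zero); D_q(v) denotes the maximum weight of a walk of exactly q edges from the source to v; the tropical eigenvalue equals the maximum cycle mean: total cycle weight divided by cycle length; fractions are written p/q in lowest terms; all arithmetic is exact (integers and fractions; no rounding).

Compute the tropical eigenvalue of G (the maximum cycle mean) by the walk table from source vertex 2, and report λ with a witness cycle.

q=0: [-∞, 0, -∞, -∞, -∞]
q=1: [0, -8, -∞, 9, -∞]
q=2: [-8, 4, -10, 1, -1]
q=3: [4, -4, -9, 13, -4]
q=4: [-4, 8, -6, 5, 3]
q=5: [8, 0, -5, 17, 0]
Optimal cycle mean attained by: cycle 2->4->2, total 9 + (-5), length 2.
Answer: λ = 2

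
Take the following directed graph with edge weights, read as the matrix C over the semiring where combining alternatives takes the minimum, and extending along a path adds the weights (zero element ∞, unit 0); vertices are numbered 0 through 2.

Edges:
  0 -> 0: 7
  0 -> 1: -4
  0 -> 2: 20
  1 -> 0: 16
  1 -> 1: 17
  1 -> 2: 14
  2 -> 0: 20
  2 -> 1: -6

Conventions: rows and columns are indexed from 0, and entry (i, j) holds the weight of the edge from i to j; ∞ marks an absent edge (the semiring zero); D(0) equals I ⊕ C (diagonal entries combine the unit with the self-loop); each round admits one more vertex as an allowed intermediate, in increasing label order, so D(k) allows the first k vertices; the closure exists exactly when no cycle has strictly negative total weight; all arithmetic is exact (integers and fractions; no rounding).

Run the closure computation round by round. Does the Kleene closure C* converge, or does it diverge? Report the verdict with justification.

D(0):
  [0, -4, 20]
  [16, 0, 14]
  [20, -6, 0]
D(1):
  [0, -4, 20]
  [16, 0, 14]
  [20, -6, 0]
D(2):
  [0, -4, 10]
  [16, 0, 14]
  [10, -6, 0]
D(3):
  [0, -4, 10]
  [16, 0, 14]
  [10, -6, 0]
Key observation: every diagonal entry stays at the unit through all rounds, so no improving cycle exists.
Answer: CONVERGES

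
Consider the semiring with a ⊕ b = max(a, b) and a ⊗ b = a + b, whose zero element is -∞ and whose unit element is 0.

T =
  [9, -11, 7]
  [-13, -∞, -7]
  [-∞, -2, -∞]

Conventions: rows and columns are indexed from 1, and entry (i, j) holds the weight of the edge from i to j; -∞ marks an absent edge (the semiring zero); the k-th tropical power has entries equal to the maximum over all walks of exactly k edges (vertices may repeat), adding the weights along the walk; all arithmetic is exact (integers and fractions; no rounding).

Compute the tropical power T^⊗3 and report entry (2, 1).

T^⊗2:
  [18, 5, 16]
  [-4, -9, -6]
  [-15, -∞, -9]
T^⊗3:
  [27, 14, 25]
  [5, -8, 3]
  [-6, -11, -8]
Key observation: the optimum is the walk 2->1->1->1, with weight (-13) + 9 + 9 = 5.
Optimal value attained by: walk 2->1->1->1.
Answer: (T^⊗3)[2][1] = 5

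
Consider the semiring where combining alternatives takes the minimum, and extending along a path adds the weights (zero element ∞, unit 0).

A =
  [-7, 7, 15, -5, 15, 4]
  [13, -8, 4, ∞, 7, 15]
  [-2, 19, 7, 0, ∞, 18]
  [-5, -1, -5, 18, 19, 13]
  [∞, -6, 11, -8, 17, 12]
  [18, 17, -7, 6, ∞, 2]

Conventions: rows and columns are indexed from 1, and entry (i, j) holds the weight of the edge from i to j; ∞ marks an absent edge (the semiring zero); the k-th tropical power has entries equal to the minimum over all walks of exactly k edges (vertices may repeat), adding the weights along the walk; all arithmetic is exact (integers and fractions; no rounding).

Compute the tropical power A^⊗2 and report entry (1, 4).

A^⊗2:
  [-14, -6, -10, -12, 8, -3]
  [2, -16, -4, -1, -1, 7]
  [-9, -1, -5, -7, 13, 2]
  [-12, -9, 2, -10, 6, -1]
  [-13, -14, -13, 9, 1, 5]
  [-9, 5, -5, -7, 24, 4]
Key observation: the optimum is the walk 1->1->4, with weight (-7) + (-5) = -12.
Optimal value attained by: walk 1->1->4.
Answer: (A^⊗2)[1][4] = -12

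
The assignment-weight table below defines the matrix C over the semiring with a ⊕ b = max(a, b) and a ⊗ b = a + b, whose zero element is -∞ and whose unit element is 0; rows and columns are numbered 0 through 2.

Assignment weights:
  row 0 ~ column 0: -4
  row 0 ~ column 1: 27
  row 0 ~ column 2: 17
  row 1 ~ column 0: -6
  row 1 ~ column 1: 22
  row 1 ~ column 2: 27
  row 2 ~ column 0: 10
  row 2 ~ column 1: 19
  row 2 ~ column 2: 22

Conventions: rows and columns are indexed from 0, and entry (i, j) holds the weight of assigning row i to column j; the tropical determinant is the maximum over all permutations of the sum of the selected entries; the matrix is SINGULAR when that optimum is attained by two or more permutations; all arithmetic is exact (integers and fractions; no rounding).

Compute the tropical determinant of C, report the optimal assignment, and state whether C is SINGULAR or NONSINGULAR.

σ = (0, 1, 2): (-4) + 22 + 22 = 40
σ = (0, 2, 1): (-4) + 27 + 19 = 42
σ = (1, 0, 2): 27 + (-6) + 22 = 43
σ = (1, 2, 0): 27 + 27 + 10 = 64
σ = (2, 0, 1): 17 + (-6) + 19 = 30
σ = (2, 1, 0): 17 + 22 + 10 = 49
Optimal value attained by: σ = (1, 2, 0).
Answer: det⊕(C) = 64; verdict: NONSINGULAR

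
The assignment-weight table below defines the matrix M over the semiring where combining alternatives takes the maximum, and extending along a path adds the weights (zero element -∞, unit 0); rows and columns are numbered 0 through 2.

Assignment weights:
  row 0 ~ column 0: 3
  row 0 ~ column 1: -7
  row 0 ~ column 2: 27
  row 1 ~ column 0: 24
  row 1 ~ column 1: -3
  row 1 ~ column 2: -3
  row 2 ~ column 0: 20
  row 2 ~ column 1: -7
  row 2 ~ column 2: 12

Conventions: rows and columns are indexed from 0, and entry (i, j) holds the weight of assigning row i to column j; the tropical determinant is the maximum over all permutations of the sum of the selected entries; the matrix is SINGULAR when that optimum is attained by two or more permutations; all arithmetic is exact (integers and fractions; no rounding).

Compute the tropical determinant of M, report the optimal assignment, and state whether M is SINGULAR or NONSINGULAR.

σ = (0, 1, 2): 3 + (-3) + 12 = 12
σ = (0, 2, 1): 3 + (-3) + (-7) = -7
σ = (1, 0, 2): (-7) + 24 + 12 = 29
σ = (1, 2, 0): (-7) + (-3) + 20 = 10
σ = (2, 0, 1): 27 + 24 + (-7) = 44
σ = (2, 1, 0): 27 + (-3) + 20 = 44
Optimal value attained by: σ = (2, 0, 1).
Answer: det⊕(M) = 44; verdict: SINGULAR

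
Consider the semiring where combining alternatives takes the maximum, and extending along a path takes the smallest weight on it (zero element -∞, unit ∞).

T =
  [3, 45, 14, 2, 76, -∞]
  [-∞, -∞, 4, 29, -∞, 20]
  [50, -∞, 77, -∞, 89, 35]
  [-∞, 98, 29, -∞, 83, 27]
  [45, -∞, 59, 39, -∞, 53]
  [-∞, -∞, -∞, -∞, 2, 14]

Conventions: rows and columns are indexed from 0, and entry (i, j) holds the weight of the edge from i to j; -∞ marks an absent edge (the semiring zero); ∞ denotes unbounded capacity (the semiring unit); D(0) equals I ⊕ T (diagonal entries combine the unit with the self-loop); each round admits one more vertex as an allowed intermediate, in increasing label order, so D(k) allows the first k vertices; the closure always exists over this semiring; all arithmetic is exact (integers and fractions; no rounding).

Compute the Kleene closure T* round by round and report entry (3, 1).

D(0):
  [∞, 45, 14, 2, 76, -∞]
  [-∞, ∞, 4, 29, -∞, 20]
  [50, -∞, ∞, -∞, 89, 35]
  [-∞, 98, 29, ∞, 83, 27]
  [45, -∞, 59, 39, ∞, 53]
  [-∞, -∞, -∞, -∞, 2, ∞]
D(1):
  [∞, 45, 14, 2, 76, -∞]
  [-∞, ∞, 4, 29, -∞, 20]
  [50, 45, ∞, 2, 89, 35]
  [-∞, 98, 29, ∞, 83, 27]
  [45, 45, 59, 39, ∞, 53]
  [-∞, -∞, -∞, -∞, 2, ∞]
D(2):
  [∞, 45, 14, 29, 76, 20]
  [-∞, ∞, 4, 29, -∞, 20]
  [50, 45, ∞, 29, 89, 35]
  [-∞, 98, 29, ∞, 83, 27]
  [45, 45, 59, 39, ∞, 53]
  [-∞, -∞, -∞, -∞, 2, ∞]
D(3):
  [∞, 45, 14, 29, 76, 20]
  [4, ∞, 4, 29, 4, 20]
  [50, 45, ∞, 29, 89, 35]
  [29, 98, 29, ∞, 83, 29]
  [50, 45, 59, 39, ∞, 53]
  [-∞, -∞, -∞, -∞, 2, ∞]
D(4):
  [∞, 45, 29, 29, 76, 29]
  [29, ∞, 29, 29, 29, 29]
  [50, 45, ∞, 29, 89, 35]
  [29, 98, 29, ∞, 83, 29]
  [50, 45, 59, 39, ∞, 53]
  [-∞, -∞, -∞, -∞, 2, ∞]
D(5):
  [∞, 45, 59, 39, 76, 53]
  [29, ∞, 29, 29, 29, 29]
  [50, 45, ∞, 39, 89, 53]
  [50, 98, 59, ∞, 83, 53]
  [50, 45, 59, 39, ∞, 53]
  [2, 2, 2, 2, 2, ∞]
D(6):
  [∞, 45, 59, 39, 76, 53]
  [29, ∞, 29, 29, 29, 29]
  [50, 45, ∞, 39, 89, 53]
  [50, 98, 59, ∞, 83, 53]
  [50, 45, 59, 39, ∞, 53]
  [2, 2, 2, 2, 2, ∞]
Answer: T*[3][1] = 98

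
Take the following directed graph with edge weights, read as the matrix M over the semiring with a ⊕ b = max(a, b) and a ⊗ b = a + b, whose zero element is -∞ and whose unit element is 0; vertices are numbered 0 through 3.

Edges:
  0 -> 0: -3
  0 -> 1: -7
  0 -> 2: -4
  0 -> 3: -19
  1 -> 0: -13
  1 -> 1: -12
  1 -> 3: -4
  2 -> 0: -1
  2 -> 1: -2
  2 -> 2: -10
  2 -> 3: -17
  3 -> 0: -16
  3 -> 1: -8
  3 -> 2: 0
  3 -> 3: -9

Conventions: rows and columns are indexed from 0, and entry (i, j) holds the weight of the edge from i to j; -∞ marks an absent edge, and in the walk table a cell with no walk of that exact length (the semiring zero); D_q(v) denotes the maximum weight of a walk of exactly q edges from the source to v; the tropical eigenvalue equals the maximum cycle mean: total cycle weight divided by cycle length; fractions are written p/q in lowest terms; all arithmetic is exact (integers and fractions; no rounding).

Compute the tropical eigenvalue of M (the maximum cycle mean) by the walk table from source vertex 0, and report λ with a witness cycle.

q=0: [0, -∞, -∞, -∞]
q=1: [-3, -7, -4, -19]
q=2: [-5, -6, -7, -11]
q=3: [-8, -9, -9, -10]
q=4: [-10, -11, -10, -13]
Optimal cycle mean attained by: cycle 1->3->2->1, total (-4) + 0 + (-2), length 3.
Answer: λ = -2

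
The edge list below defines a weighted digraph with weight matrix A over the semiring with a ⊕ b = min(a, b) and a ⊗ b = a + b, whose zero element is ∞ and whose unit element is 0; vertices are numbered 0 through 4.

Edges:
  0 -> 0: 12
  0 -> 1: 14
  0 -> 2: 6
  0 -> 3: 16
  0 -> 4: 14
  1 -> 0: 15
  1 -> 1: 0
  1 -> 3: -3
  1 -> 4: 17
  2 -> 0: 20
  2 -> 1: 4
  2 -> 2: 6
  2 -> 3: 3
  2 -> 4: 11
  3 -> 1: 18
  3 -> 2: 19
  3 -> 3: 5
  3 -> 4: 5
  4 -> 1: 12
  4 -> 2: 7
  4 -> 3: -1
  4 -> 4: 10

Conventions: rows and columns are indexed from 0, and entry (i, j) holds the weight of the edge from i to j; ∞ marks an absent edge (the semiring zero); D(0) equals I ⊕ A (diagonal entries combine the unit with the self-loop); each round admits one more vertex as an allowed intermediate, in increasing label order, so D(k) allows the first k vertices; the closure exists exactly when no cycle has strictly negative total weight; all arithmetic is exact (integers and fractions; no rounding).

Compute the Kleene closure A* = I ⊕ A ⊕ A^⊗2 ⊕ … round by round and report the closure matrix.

D(0):
  [0, 14, 6, 16, 14]
  [15, 0, ∞, -3, 17]
  [20, 4, 0, 3, 11]
  [∞, 18, 19, 0, 5]
  [∞, 12, 7, -1, 0]
D(1):
  [0, 14, 6, 16, 14]
  [15, 0, 21, -3, 17]
  [20, 4, 0, 3, 11]
  [∞, 18, 19, 0, 5]
  [∞, 12, 7, -1, 0]
D(2):
  [0, 14, 6, 11, 14]
  [15, 0, 21, -3, 17]
  [19, 4, 0, 1, 11]
  [33, 18, 19, 0, 5]
  [27, 12, 7, -1, 0]
D(3):
  [0, 10, 6, 7, 14]
  [15, 0, 21, -3, 17]
  [19, 4, 0, 1, 11]
  [33, 18, 19, 0, 5]
  [26, 11, 7, -1, 0]
D(4):
  [0, 10, 6, 7, 12]
  [15, 0, 16, -3, 2]
  [19, 4, 0, 1, 6]
  [33, 18, 19, 0, 5]
  [26, 11, 7, -1, 0]
D(5):
  [0, 10, 6, 7, 12]
  [15, 0, 9, -3, 2]
  [19, 4, 0, 1, 6]
  [31, 16, 12, 0, 5]
  [26, 11, 7, -1, 0]
Answer: A* = [[0, 10, 6, 7, 12], [15, 0, 9, -3, 2], [19, 4, 0, 1, 6], [31, 16, 12, 0, 5], [26, 11, 7, -1, 0]]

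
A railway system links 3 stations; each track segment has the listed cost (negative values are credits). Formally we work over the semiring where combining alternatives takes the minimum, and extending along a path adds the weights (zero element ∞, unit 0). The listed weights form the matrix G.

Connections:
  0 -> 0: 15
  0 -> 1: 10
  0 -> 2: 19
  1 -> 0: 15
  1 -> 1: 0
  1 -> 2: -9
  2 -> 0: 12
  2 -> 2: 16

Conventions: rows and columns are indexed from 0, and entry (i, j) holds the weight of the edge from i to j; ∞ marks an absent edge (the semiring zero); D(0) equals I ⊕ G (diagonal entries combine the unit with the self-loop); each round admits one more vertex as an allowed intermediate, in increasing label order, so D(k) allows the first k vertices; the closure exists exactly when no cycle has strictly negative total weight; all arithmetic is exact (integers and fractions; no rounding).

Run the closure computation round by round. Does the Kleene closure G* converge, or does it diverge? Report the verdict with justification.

D(0):
  [0, 10, 19]
  [15, 0, -9]
  [12, ∞, 0]
D(1):
  [0, 10, 19]
  [15, 0, -9]
  [12, 22, 0]
D(2):
  [0, 10, 1]
  [15, 0, -9]
  [12, 22, 0]
D(3):
  [0, 10, 1]
  [3, 0, -9]
  [12, 22, 0]
Key observation: every diagonal entry stays at the unit through all rounds, so no improving cycle exists.
Answer: CONVERGES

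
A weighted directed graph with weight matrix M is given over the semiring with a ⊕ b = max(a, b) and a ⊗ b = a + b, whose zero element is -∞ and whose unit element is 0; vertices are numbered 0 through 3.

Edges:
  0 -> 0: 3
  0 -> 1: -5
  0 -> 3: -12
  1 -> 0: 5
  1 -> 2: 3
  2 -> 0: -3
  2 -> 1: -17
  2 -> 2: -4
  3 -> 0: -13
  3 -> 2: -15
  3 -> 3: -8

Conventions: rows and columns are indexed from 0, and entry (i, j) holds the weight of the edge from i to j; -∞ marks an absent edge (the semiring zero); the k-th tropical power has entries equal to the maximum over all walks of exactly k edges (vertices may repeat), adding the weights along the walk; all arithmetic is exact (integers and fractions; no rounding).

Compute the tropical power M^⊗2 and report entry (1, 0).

M^⊗2:
  [6, -2, -2, -9]
  [8, 0, -1, -7]
  [0, -8, -8, -15]
  [-10, -18, -19, -16]
Key observation: the optimum is the walk 1->0->0, with weight 5 + 3 = 8.
Optimal value attained by: walk 1->0->0.
Answer: (M^⊗2)[1][0] = 8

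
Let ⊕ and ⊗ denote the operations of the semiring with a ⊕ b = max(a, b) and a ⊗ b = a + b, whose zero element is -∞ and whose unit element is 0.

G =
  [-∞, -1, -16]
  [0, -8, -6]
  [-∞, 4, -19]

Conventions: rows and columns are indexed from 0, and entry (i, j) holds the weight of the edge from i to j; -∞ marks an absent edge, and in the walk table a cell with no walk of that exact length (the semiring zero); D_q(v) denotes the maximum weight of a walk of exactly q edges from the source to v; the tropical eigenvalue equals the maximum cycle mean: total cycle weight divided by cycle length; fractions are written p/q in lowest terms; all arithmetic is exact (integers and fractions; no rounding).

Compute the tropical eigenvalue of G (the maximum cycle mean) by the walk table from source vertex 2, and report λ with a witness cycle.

q=0: [-∞, -∞, 0]
q=1: [-∞, 4, -19]
q=2: [4, -4, -2]
q=3: [-4, 3, -10]
Optimal cycle mean attained by: cycle 0->1->0, total (-1) + 0, length 2.
Answer: λ = -1/2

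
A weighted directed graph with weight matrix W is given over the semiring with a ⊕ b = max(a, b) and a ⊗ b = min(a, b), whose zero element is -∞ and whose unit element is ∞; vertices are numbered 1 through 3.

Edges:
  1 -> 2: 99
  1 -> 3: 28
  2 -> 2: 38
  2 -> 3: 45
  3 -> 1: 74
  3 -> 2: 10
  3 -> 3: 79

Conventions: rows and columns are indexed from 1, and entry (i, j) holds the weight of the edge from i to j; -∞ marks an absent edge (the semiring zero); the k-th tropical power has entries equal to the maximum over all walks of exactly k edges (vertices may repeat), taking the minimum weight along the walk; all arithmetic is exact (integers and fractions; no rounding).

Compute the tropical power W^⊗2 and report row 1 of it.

W^⊗2:
  [28, 38, 45]
  [45, 38, 45]
  [74, 74, 79]
Answer: row 1 of W^⊗2 = [28, 38, 45]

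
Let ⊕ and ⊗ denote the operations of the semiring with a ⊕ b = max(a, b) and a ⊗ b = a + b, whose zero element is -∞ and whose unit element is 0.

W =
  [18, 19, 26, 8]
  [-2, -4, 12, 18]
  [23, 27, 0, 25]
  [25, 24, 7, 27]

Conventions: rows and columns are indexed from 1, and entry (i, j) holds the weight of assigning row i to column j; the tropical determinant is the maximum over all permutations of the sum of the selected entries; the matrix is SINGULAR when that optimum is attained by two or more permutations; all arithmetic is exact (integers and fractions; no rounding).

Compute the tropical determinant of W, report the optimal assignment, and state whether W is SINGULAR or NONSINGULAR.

σ = (1, 2, 3, 4): 18 + (-4) + 0 + 27 = 41
σ = (1, 2, 4, 3): 18 + (-4) + 25 + 7 = 46
σ = (1, 3, 2, 4): 18 + 12 + 27 + 27 = 84
σ = (1, 3, 4, 2): 18 + 12 + 25 + 24 = 79
σ = (1, 4, 2, 3): 18 + 18 + 27 + 7 = 70
σ = (1, 4, 3, 2): 18 + 18 + 0 + 24 = 60
σ = (2, 1, 3, 4): 19 + (-2) + 0 + 27 = 44
σ = (2, 1, 4, 3): 19 + (-2) + 25 + 7 = 49
σ = (2, 3, 1, 4): 19 + 12 + 23 + 27 = 81
σ = (2, 3, 4, 1): 19 + 12 + 25 + 25 = 81
σ = (2, 4, 1, 3): 19 + 18 + 23 + 7 = 67
σ = (2, 4, 3, 1): 19 + 18 + 0 + 25 = 62
σ = (3, 1, 2, 4): 26 + (-2) + 27 + 27 = 78
σ = (3, 1, 4, 2): 26 + (-2) + 25 + 24 = 73
σ = (3, 2, 1, 4): 26 + (-4) + 23 + 27 = 72
σ = (3, 2, 4, 1): 26 + (-4) + 25 + 25 = 72
σ = (3, 4, 1, 2): 26 + 18 + 23 + 24 = 91
σ = (3, 4, 2, 1): 26 + 18 + 27 + 25 = 96
σ = (4, 1, 2, 3): 8 + (-2) + 27 + 7 = 40
σ = (4, 1, 3, 2): 8 + (-2) + 0 + 24 = 30
σ = (4, 2, 1, 3): 8 + (-4) + 23 + 7 = 34
σ = (4, 2, 3, 1): 8 + (-4) + 0 + 25 = 29
σ = (4, 3, 1, 2): 8 + 12 + 23 + 24 = 67
σ = (4, 3, 2, 1): 8 + 12 + 27 + 25 = 72
Optimal value attained by: σ = (3, 4, 2, 1).
Answer: det⊕(W) = 96; verdict: NONSINGULAR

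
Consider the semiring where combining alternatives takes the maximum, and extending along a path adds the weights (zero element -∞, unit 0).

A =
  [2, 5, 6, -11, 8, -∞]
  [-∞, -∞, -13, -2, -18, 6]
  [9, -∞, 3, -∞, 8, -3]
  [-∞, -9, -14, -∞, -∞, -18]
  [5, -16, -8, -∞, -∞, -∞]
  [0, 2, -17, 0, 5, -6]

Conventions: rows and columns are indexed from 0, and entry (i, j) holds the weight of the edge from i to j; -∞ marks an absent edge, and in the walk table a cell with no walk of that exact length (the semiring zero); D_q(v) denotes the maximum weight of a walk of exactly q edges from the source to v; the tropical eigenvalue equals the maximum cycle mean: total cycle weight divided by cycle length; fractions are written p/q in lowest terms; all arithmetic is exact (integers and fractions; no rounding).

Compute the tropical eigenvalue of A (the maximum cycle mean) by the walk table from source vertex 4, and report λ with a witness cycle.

q=0: [-∞, -∞, -∞, -∞, 0, -∞]
q=1: [5, -16, -8, -∞, -∞, -∞]
q=2: [7, 10, 11, -6, 13, -10]
q=3: [20, 12, 14, 8, 19, 16]
q=4: [24, 25, 26, 16, 28, 18]
q=5: [35, 29, 30, 23, 34, 31]
q=6: [39, 40, 41, 31, 43, 35]
Optimal cycle mean attained by: cycle 0->2->0, total 6 + 9, length 2.
Answer: λ = 15/2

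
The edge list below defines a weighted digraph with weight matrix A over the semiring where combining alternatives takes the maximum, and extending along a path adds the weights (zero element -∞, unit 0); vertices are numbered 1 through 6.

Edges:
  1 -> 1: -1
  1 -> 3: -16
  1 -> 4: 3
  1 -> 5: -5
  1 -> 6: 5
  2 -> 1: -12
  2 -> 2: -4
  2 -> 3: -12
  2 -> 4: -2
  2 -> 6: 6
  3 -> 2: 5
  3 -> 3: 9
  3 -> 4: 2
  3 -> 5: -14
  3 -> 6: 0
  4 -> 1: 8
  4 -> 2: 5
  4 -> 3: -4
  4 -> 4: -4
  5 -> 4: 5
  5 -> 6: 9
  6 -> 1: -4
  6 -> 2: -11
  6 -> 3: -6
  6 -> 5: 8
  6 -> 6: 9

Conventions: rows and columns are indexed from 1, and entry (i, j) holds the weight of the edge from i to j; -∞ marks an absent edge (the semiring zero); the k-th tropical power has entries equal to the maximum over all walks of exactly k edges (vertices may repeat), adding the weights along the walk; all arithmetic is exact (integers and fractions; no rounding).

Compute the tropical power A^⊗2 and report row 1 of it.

A^⊗2:
  [11, 8, -1, 2, 13, 14]
  [6, 3, 0, -6, 14, 15]
  [10, 14, 18, 11, 8, 11]
  [7, 1, 5, 11, 3, 13]
  [13, 10, 3, 1, 17, 18]
  [5, -1, 3, 13, 17, 18]
Answer: row 1 of A^⊗2 = [11, 8, -1, 2, 13, 14]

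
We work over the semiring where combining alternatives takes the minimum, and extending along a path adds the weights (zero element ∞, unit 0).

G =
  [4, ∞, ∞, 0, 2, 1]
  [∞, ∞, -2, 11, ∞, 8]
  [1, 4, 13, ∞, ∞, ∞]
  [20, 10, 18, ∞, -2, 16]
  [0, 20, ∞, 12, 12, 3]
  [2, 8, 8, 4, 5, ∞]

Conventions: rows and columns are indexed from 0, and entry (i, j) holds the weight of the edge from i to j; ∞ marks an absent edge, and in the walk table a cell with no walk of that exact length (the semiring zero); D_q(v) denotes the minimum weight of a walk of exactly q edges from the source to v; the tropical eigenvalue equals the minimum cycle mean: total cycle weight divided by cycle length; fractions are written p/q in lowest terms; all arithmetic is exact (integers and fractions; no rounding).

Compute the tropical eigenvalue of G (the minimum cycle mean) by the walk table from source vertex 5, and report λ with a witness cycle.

q=0: [∞, ∞, ∞, ∞, ∞, 0]
q=1: [2, 8, 8, 4, 5, ∞]
q=2: [5, 12, 6, 2, 2, 3]
q=3: [2, 10, 10, 5, 0, 5]
q=4: [0, 13, 8, 2, 3, 3]
q=5: [3, 11, 11, 0, 0, 1]
q=6: [0, 9, 9, 3, -2, 3]
Optimal cycle mean attained by: cycle 0->3->4->0, total 0 + (-2) + 0, length 3.
Answer: λ = -2/3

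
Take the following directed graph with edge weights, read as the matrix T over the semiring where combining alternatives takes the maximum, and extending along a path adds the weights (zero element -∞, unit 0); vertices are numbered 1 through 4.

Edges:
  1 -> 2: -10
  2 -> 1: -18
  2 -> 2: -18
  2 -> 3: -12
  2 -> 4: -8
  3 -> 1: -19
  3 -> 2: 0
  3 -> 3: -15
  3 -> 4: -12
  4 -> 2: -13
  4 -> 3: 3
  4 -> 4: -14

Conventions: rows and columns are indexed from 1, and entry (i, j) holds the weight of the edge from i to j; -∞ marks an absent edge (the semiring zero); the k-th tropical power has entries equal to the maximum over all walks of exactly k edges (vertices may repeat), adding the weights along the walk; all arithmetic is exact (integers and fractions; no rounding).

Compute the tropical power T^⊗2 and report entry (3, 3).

T^⊗2:
  [-28, -28, -22, -18]
  [-31, -12, -5, -22]
  [-18, -15, -9, -8]
  [-16, 3, -11, -9]
Key observation: the optimum is the walk 3->4->3, with weight (-12) + 3 = -9.
Optimal value attained by: walk 3->4->3.
Answer: (T^⊗2)[3][3] = -9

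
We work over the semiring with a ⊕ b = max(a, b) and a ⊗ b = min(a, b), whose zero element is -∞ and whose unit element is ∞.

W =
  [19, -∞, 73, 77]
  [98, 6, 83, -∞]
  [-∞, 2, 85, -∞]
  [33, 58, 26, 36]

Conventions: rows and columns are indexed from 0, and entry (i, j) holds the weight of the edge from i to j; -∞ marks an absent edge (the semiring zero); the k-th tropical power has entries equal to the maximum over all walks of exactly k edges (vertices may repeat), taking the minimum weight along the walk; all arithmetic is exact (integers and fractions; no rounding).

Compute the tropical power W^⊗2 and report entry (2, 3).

W^⊗2:
  [33, 58, 73, 36]
  [19, 6, 83, 77]
  [2, 2, 85, -∞]
  [58, 36, 58, 36]
Key observation: no walk of exactly 2 edges connects these vertices, so the entry is the semiring zero.
Answer: (W^⊗2)[2][3] = -∞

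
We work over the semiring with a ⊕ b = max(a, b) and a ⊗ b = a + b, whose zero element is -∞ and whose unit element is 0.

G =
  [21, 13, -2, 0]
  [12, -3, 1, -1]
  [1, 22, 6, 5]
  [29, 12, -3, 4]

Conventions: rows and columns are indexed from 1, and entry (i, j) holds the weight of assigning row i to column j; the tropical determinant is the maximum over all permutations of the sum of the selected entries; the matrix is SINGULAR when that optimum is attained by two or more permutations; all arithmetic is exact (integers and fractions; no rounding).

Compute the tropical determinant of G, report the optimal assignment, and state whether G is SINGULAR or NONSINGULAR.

σ = (1, 2, 3, 4): 21 + (-3) + 6 + 4 = 28
σ = (1, 2, 4, 3): 21 + (-3) + 5 + (-3) = 20
σ = (1, 3, 2, 4): 21 + 1 + 22 + 4 = 48
σ = (1, 3, 4, 2): 21 + 1 + 5 + 12 = 39
σ = (1, 4, 2, 3): 21 + (-1) + 22 + (-3) = 39
σ = (1, 4, 3, 2): 21 + (-1) + 6 + 12 = 38
σ = (2, 1, 3, 4): 13 + 12 + 6 + 4 = 35
σ = (2, 1, 4, 3): 13 + 12 + 5 + (-3) = 27
σ = (2, 3, 1, 4): 13 + 1 + 1 + 4 = 19
σ = (2, 3, 4, 1): 13 + 1 + 5 + 29 = 48
σ = (2, 4, 1, 3): 13 + (-1) + 1 + (-3) = 10
σ = (2, 4, 3, 1): 13 + (-1) + 6 + 29 = 47
σ = (3, 1, 2, 4): (-2) + 12 + 22 + 4 = 36
σ = (3, 1, 4, 2): (-2) + 12 + 5 + 12 = 27
σ = (3, 2, 1, 4): (-2) + (-3) + 1 + 4 = 0
σ = (3, 2, 4, 1): (-2) + (-3) + 5 + 29 = 29
σ = (3, 4, 1, 2): (-2) + (-1) + 1 + 12 = 10
σ = (3, 4, 2, 1): (-2) + (-1) + 22 + 29 = 48
σ = (4, 1, 2, 3): 0 + 12 + 22 + (-3) = 31
σ = (4, 1, 3, 2): 0 + 12 + 6 + 12 = 30
σ = (4, 2, 1, 3): 0 + (-3) + 1 + (-3) = -5
σ = (4, 2, 3, 1): 0 + (-3) + 6 + 29 = 32
σ = (4, 3, 1, 2): 0 + 1 + 1 + 12 = 14
σ = (4, 3, 2, 1): 0 + 1 + 22 + 29 = 52
Optimal value attained by: σ = (4, 3, 2, 1).
Answer: det⊕(G) = 52; verdict: NONSINGULAR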